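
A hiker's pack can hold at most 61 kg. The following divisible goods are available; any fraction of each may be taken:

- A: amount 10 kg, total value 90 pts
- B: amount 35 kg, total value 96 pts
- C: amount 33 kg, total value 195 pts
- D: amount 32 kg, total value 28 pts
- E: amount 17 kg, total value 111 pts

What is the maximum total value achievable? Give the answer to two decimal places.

398.74

Take in order of value per unit:
- A (90/10 per unit): all 10 → value 90, running total 90.00
- E (111/17 per unit): all 17 → value 111, running total 201.00
- C (195/33 per unit): all 33 → value 195, running total 396.00
- B (96/35 per unit): 1 of 35 → value 1×96/35 = 2.7429, running total 398.74
Total 398.74.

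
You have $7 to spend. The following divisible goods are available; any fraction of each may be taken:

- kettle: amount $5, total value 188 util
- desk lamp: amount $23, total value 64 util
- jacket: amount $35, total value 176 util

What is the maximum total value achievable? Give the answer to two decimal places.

Take in order of value per unit:
- kettle (188/5 per unit): all 5 → value 188, running total 188.00
- jacket (176/35 per unit): 2 of 35 → value 2×176/35 = 10.0571, running total 198.06
Total 198.06.

198.06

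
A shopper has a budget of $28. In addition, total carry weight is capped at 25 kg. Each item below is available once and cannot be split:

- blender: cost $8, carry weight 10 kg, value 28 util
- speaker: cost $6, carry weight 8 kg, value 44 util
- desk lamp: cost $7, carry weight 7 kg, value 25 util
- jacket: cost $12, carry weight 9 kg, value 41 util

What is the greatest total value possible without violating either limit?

Feasible sets respecting both limits:
- speaker+desk lamp+jacket: cost 25, carry weight 24, value 110
- blender+speaker+desk lamp: cost 21, carry weight 25, value 97
- speaker+jacket: cost 18, carry weight 17, value 85
Best: 110 util.

110 util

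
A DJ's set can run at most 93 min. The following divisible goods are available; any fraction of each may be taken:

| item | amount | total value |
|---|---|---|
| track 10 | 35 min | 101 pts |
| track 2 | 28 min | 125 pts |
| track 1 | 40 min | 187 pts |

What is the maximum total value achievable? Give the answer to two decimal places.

Take in order of value per unit:
- track 1 (187/40 per unit): all 40 → value 187, running total 187.00
- track 2 (125/28 per unit): all 28 → value 125, running total 312.00
- track 10 (101/35 per unit): 25 of 35 → value 25×101/35 = 72.1429, running total 384.14
Total 384.14.

384.14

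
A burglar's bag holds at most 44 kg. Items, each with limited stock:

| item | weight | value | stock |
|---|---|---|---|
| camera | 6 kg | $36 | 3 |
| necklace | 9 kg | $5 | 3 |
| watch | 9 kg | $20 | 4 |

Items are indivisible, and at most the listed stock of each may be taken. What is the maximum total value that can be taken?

$148

Best selections within weight 44 and stock limits:
- 3×camera + 2×watch: weight 36, value 148
- 3×camera + 1×necklace + 1×watch: weight 36, value 133
- 2×camera + 3×watch: weight 39, value 132
Best: $148.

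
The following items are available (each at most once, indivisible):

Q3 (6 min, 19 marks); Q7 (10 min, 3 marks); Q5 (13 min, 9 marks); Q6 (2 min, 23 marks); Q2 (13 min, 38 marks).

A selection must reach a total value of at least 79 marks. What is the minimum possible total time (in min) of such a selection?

Subsets with value ≥ 79, sorted by total time:
- Q3+Q6+Q2: time 21, value 80
- Q3+Q7+Q6+Q2: time 31, value 83
- Q3+Q5+Q6+Q2: time 34, value 89
- Q3+Q7+Q5+Q6+Q2: time 44, value 92
Minimum time: 21 min.

21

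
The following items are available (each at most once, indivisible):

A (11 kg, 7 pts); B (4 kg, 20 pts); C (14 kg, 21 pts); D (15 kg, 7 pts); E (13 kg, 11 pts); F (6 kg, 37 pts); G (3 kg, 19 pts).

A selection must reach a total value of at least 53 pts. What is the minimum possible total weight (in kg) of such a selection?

Subsets with value ≥ 53, sorted by total weight:
- F+G: weight 9, value 56
- B+F: weight 10, value 57
Minimum weight: 9 kg.

9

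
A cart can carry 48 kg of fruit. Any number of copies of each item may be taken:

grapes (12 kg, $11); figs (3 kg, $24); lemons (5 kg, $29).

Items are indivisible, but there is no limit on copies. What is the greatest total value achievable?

$384

Best value-per-unit is figs at 24/3, and filling with it alone uses weight 16×3=48. No mix of the others beats 16×24 = 384.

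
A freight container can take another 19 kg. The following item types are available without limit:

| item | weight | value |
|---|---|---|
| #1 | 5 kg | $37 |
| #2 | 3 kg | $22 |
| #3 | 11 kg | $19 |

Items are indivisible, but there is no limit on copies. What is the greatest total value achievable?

$140

Best value-per-unit is #1 at 37/5; filling with it alone gives 3×37 = 111.
Optimal mix: 2×#1 + 3×#2 → weight 19, value 140.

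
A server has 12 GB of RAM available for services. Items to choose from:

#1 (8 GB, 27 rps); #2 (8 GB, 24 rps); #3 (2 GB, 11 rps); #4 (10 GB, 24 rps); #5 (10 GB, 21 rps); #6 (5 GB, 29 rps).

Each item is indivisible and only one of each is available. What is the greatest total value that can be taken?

Check high-value combinations within 12 GB:
- #3+#6: memory 2+5=7, value 11+29=40
- #1+#3: memory 8+2=10, value 27+11=38
- #2+#3: memory 8+2=10, value 24+11=35
Best: 40 rps.

40 rps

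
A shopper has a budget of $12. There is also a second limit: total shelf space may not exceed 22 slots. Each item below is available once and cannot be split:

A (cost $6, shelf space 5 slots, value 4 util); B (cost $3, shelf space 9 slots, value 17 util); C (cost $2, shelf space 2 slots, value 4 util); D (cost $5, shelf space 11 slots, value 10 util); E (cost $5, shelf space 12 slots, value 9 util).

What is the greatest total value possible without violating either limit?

Feasible sets respecting both limits:
- B+C+D: cost 10, shelf space 22, value 31
- B+D: cost 8, shelf space 20, value 27
- B+E: cost 8, shelf space 21, value 26
- A+B+C: cost 11, shelf space 16, value 25
Best: 31 util.

31 util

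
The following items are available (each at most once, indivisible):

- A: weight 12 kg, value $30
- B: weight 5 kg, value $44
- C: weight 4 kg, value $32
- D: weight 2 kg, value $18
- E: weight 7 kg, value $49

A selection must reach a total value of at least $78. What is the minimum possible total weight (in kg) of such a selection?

Subsets with value ≥ 78, sorted by total weight:
- B+C+D: weight 11, value 94
- C+E: weight 11, value 81
Minimum weight: 11 kg.

11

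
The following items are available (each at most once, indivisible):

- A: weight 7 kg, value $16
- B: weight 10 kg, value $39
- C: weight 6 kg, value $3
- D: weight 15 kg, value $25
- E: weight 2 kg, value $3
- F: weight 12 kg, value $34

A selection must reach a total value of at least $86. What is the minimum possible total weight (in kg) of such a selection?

Subsets with value ≥ 86, sorted by total weight:
- A+B+F: weight 29, value 89
- A+B+E+F: weight 31, value 92
Minimum weight: 29 kg.

29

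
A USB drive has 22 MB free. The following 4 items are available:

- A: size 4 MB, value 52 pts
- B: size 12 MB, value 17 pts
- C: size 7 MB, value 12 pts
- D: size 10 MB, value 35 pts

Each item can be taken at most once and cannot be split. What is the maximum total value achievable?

99 pts

This is a 0/1 knapsack; check combinations near the capacity.
- A+C+D: size 4+7+10=21, value 52+12+35=99
- A+D: size 4+10=14, value 52+35=87
- A+B: size 4+12=16, value 52+17=69
Best: 99 pts.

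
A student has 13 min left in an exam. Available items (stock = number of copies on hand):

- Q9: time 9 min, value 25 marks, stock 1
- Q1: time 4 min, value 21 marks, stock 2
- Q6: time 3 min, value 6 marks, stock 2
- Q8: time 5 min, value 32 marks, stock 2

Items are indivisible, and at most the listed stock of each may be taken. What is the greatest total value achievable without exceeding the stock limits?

74 marks

Best selections within time 13 and stock limits:
- 2×Q1 + 1×Q8: time 13, value 74
- 1×Q6 + 2×Q8: time 13, value 70
Best: 74 marks.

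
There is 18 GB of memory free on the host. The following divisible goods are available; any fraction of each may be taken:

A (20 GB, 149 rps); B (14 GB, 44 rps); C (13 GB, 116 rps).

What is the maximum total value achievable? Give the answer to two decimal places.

153.25

Take in order of value per unit:
- C (116/13 per unit): all 13 → value 116, running total 116.00
- A (149/20 per unit): 5 of 20 → value 5×149/20 = 37.2500, running total 153.25
Total 153.25.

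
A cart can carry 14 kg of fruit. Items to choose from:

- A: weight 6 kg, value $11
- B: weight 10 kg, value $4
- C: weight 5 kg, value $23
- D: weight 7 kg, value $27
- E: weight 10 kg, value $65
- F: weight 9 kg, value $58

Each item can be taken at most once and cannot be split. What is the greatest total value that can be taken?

$81

Check high-value combinations within 14 kg:
- C+F: weight 5+9=14, value 23+58=81
- E: weight 10, value 65
- F: weight 9, value 58
Best: $81.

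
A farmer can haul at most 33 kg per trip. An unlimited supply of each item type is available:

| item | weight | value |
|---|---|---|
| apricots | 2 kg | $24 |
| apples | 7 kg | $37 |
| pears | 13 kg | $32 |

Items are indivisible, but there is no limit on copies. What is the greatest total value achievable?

$384

Best value-per-unit is apricots at 24/2, and filling with it alone uses weight 16×2=32. No mix of the others beats 16×24 = 384.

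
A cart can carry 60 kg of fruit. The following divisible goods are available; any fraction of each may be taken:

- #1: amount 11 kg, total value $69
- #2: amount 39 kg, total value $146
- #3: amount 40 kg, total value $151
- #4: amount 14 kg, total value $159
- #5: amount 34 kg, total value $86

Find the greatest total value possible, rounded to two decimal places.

360.13

Take in order of value per unit:
- #4 (159/14 per unit): all 14 → value 159, running total 159.00
- #1 (69/11 per unit): all 11 → value 69, running total 228.00
- #3 (151/40 per unit): 35 of 40 → value 35×151/40 = 132.1250, running total 360.13
Total 360.13.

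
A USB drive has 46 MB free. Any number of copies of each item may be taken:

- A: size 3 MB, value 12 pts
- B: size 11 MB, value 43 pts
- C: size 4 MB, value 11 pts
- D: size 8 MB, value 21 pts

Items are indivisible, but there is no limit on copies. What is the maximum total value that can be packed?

Best value-per-unit is A at 12/3; filling with it alone gives 15×12 = 180.
Optimal mix: 8×A + 2×B → size 46, value 182.

182 pts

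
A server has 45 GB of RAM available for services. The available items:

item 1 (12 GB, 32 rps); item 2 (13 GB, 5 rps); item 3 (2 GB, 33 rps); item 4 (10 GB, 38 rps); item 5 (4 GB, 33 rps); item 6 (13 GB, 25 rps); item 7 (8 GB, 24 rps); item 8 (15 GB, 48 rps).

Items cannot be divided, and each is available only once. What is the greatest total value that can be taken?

184 rps

Check high-value combinations within 45 GB:
- item 1+item 3+item 4+item 5+item 8: memory 12+2+10+4+15=43, value 32+33+38+33+48=184
- item 3+item 4+item 5+item 6+item 8: memory 2+10+4+13+15=44, value 33+38+33+25+48=177
- item 3+item 4+item 5+item 7+item 8: memory 2+10+4+8+15=39, value 33+38+33+24+48=176
- item 1+item 3+item 5+item 7+item 8: memory 12+2+4+8+15=41, value 32+33+33+24+48=170
- item 3+item 5+item 6+item 7+item 8: memory 2+4+13+8+15=42, value 33+33+25+24+48=163
Best: 184 rps.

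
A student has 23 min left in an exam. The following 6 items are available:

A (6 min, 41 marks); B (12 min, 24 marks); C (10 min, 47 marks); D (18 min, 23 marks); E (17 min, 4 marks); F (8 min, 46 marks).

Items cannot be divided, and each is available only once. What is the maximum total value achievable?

This is a 0/1 knapsack; check combinations near the capacity.
- C+F: time 10+8=18, value 47+46=93
- A+C: time 6+10=16, value 41+47=88
- A+F: time 6+8=14, value 41+46=87
- B+C: time 12+10=22, value 24+47=71
Best: 93 marks.

93 marks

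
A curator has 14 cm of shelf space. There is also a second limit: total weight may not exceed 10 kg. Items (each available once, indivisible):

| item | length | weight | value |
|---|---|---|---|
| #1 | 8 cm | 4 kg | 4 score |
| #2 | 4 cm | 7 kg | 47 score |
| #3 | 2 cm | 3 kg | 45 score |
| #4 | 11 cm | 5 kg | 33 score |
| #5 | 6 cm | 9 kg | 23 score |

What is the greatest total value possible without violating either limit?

92 score

Feasible sets respecting both limits:
- #2+#3: length 6, weight 10, value 92
- #3+#4: length 13, weight 8, value 78
- #1+#3: length 10, weight 7, value 49
- #2: length 4, weight 7, value 47
Best: 92 score.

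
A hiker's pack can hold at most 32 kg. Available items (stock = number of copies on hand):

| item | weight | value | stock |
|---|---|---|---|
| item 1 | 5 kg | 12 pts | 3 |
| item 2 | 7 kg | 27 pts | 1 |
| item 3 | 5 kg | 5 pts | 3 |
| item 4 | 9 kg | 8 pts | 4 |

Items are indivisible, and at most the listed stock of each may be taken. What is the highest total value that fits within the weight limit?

73 pts

Best selections within weight 32 and stock limits:
- 3×item 1 + 1×item 2 + 2×item 3: weight 32, value 73
- 3×item 1 + 1×item 2 + 1×item 4: weight 31, value 71
- 3×item 1 + 1×item 2 + 1×item 3: weight 27, value 68
- 2×item 1 + 1×item 2 + 3×item 3: weight 32, value 66
Best: 73 pts.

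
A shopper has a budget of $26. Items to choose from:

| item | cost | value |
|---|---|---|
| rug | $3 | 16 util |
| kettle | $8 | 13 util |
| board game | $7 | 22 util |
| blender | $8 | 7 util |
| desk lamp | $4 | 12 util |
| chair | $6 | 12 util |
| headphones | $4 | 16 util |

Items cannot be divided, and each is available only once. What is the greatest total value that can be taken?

Check high-value combinations within $26:
- rug+kettle+board game+desk lamp+headphones: cost 3+8+7+4+4=26, value 16+13+22+12+16=79
- rug+board game+desk lamp+chair+headphones: cost 3+7+4+6+4=24, value 16+22+12+12+16=78
- rug+board game+blender+desk lamp+headphones: cost 3+7+8+4+4=26, value 16+22+7+12+16=73
- rug+kettle+desk lamp+chair+headphones: cost 3+8+4+6+4=25, value 16+13+12+12+16=69
- rug+kettle+board game+headphones: cost 3+8+7+4=22, value 16+13+22+16=67
Best: 79 util.

79 util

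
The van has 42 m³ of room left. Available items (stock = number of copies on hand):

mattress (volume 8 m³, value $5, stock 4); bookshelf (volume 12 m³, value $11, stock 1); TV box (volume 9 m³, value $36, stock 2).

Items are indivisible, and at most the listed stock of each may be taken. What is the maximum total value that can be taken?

Best selections within volume 42 and stock limits:
- 1×mattress + 1×bookshelf + 2×TV box: volume 38, value 88
- 3×mattress + 2×TV box: volume 42, value 87
Best: $88.

$88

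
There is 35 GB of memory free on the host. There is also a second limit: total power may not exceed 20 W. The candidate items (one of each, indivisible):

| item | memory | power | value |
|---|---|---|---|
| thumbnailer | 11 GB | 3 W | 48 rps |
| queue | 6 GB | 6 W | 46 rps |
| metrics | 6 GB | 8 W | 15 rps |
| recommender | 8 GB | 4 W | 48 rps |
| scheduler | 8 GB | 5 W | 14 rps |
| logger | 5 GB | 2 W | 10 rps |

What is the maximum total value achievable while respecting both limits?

156 rps

Feasible sets respecting both limits:
- thumbnailer+queue+recommender+scheduler: memory 33, power 18, value 156
- thumbnailer+queue+recommender+logger: memory 30, power 15, value 152
- thumbnailer+queue+recommender: memory 25, power 13, value 142
Best: 156 rps.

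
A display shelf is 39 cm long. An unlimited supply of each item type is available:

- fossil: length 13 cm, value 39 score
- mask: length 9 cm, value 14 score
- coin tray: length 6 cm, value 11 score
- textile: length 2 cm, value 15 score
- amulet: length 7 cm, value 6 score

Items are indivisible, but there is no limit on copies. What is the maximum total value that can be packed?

Best value-per-unit is textile at 15/2, and filling with it alone uses length 19×2=38. No mix of the others beats 19×15 = 285.

285 score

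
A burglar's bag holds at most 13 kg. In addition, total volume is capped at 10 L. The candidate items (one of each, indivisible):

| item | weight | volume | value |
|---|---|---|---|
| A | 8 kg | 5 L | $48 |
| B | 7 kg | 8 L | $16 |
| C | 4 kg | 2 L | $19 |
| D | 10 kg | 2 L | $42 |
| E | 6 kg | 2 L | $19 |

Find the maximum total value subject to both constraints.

$67

Feasible sets respecting both limits:
- A+C: weight 12, volume 7, value 67
- A: weight 8, volume 5, value 48
- D: weight 10, volume 2, value 42
Best: $67.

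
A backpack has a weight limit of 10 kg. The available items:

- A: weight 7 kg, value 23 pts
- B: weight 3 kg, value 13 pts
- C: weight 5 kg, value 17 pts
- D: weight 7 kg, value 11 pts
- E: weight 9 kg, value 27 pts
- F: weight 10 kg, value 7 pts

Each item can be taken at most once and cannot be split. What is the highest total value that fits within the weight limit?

36 pts

Check high-value combinations within 10 kg:
- A+B: weight 7+3=10, value 23+13=36
- B+C: weight 3+5=8, value 13+17=30
- E: weight 9, value 27
- B+D: weight 3+7=10, value 13+11=24
Best: 36 pts.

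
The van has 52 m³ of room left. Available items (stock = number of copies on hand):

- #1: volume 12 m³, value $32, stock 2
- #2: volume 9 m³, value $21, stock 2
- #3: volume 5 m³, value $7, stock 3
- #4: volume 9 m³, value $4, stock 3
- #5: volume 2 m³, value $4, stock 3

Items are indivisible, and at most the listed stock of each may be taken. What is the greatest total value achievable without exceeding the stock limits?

Top feasible selections:
- 2×#1 + 2×#2 + 1×#3 + 2×#5: volume 51, value 121
- 2×#1 + 2×#2 + 2×#3: volume 52, value 120
- 2×#1 + 2×#2 + 3×#5: volume 48, value 118
Best: $121.

$121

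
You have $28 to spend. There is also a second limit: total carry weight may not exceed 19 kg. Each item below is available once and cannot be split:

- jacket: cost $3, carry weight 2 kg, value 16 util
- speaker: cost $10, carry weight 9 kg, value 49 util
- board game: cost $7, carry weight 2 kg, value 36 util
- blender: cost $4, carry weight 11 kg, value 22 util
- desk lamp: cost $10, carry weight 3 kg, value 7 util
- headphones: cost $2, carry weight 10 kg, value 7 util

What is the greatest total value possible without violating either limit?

Feasible sets respecting both limits:
- jacket+speaker+board game: cost 20, carry weight 13, value 101
- speaker+board game+desk lamp: cost 27, carry weight 14, value 92
- speaker+board game: cost 17, carry weight 11, value 85
- jacket+board game+blender+desk lamp: cost 24, carry weight 18, value 81
Best: 101 util.

101 util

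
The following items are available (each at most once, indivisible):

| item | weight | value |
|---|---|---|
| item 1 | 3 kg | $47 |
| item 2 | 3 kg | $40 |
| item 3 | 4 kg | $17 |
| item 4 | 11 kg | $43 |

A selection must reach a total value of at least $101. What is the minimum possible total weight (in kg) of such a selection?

10

Subsets with value ≥ 101, sorted by total weight:
- item 1+item 2+item 3: weight 10, value 104
- item 1+item 2+item 4: weight 17, value 130
- item 1+item 3+item 4: weight 18, value 107
Minimum weight: 10 kg.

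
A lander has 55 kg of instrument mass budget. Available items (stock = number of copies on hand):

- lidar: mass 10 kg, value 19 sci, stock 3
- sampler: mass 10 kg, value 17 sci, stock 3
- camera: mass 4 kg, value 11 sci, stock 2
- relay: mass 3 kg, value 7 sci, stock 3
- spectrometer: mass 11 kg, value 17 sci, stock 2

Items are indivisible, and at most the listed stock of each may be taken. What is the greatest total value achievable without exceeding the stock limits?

110 sci

Top feasible selections:
- 3×lidar + 1×sampler + 2×camera + 2×relay: mass 54, value 110
- 3×lidar + 2×camera + 2×relay + 1×spectrometer: mass 55, value 110
Best: 110 sci.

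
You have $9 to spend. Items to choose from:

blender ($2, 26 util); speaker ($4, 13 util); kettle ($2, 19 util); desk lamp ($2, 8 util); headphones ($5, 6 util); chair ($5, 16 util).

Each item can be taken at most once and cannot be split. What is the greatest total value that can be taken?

61 util

Check high-value combinations within $9:
- blender+kettle+chair: cost 2+2+5=9, value 26+19+16=61
- blender+speaker+kettle: cost 2+4+2=8, value 26+13+19=58
- blender+kettle+desk lamp: cost 2+2+2=6, value 26+19+8=53
Best: 61 util.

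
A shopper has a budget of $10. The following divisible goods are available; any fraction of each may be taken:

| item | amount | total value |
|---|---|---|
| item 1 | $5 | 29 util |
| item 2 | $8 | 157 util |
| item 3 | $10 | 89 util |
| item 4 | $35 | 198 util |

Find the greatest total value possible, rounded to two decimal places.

Take in order of value per unit:
- item 2 (157/8 per unit): all 8 → value 157, running total 157.00
- item 3 (89/10 per unit): 2 of 10 → value 2×89/10 = 17.8000, running total 174.80
Total 174.80.

174.80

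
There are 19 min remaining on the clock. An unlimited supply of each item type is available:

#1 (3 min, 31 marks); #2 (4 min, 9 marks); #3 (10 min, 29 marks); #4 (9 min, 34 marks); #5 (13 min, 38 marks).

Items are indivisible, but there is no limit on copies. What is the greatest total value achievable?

186 marks

Best value-per-unit is #1 at 31/3, and filling with it alone uses time 6×3=18. No mix of the others beats 6×31 = 186.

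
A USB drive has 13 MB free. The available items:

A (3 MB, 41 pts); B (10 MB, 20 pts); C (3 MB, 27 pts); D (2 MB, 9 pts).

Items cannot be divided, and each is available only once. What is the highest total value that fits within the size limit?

Check high-value combinations within 13 MB:
- A+C+D: size 3+3+2=8, value 41+27+9=77
- A+C: size 3+3=6, value 41+27=68
- A+B: size 3+10=13, value 41+20=61
- A+D: size 3+2=5, value 41+9=50
Best: 77 pts.

77 pts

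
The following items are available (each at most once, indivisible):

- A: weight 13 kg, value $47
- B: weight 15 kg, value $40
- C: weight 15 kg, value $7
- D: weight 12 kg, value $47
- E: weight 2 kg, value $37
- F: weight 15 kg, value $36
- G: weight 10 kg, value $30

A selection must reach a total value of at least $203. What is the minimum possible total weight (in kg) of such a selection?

Subsets with value ≥ 203, sorted by total weight:
- A+B+D+E+F: weight 57, value 207
- A+B+D+E+F+G: weight 67, value 237
- A+B+C+D+E+G: weight 67, value 208
Minimum weight: 57 kg.

57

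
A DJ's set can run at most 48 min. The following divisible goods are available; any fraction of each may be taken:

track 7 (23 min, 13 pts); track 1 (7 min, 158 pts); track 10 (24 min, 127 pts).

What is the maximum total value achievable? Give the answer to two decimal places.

Take in order of value per unit:
- track 1 (158/7 per unit): all 7 → value 158, running total 158.00
- track 10 (127/24 per unit): all 24 → value 127, running total 285.00
- track 7 (13/23 per unit): 17 of 23 → value 17×13/23 = 9.6087, running total 294.61
Total 294.61.

294.61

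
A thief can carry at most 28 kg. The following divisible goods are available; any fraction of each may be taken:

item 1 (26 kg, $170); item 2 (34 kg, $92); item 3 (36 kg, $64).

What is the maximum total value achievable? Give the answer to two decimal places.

Take in order of value per unit:
- item 1 (170/26 per unit): all 26 → value 170, running total 170.00
- item 2 (92/34 per unit): 2 of 34 → value 2×92/34 = 5.4118, running total 175.41
Total 175.41.

175.41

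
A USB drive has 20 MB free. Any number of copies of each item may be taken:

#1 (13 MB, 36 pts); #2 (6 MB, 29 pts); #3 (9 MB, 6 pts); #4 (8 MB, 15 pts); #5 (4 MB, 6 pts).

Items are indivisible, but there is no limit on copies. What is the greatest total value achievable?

87 pts

Best value-per-unit is #2 at 29/6, and filling with it alone uses size 3×6=18. No mix of the others beats 3×29 = 87.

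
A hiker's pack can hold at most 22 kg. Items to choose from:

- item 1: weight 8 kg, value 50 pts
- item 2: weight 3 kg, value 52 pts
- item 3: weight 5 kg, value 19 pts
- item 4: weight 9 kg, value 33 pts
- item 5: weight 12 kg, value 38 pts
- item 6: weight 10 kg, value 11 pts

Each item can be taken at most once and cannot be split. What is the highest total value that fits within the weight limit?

Check high-value combinations within 22 kg:
- item 1+item 2+item 4: weight 8+3+9=20, value 50+52+33=135
- item 1+item 2+item 3: weight 8+3+5=16, value 50+52+19=121
- item 1+item 2+item 6: weight 8+3+10=21, value 50+52+11=113
Best: 135 pts.

135 pts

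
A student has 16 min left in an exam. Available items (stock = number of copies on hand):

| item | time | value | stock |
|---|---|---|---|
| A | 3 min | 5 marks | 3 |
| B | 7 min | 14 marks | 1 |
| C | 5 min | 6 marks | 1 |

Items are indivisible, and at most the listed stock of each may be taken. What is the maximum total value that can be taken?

Best selections within time 16 and stock limits:
- 3×A + 1×B: time 16, value 29
- 1×A + 1×B + 1×C: time 15, value 25
- 2×A + 1×B: time 13, value 24
- 3×A + 1×C: time 14, value 21
Best: 29 marks.

29 marks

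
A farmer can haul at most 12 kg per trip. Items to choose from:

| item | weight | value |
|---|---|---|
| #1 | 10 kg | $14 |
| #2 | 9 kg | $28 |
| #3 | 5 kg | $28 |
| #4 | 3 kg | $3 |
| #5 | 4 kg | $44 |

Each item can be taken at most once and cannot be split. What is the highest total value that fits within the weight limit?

$75

This is a 0/1 knapsack; check combinations near the capacity.
- #3+#4+#5: weight 5+3+4=12, value 28+3+44=75
- #3+#5: weight 5+4=9, value 28+44=72
- #4+#5: weight 3+4=7, value 3+44=47
- #5: weight 4, value 44
- #3+#4: weight 5+3=8, value 28+3=31
Best: $75.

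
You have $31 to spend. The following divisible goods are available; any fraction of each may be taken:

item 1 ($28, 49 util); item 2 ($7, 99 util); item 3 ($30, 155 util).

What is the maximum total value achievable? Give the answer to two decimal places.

223.00

Take in order of value per unit:
- item 2 (99/7 per unit): all 7 → value 99, running total 99.00
- item 3 (155/30 per unit): 24 of 30 → value 24×155/30 = 124.0000, running total 223.00
Total 223.00.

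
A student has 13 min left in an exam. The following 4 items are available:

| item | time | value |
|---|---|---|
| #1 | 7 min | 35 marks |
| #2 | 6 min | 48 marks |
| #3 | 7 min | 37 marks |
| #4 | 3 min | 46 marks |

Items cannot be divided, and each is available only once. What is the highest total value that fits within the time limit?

94 marks

Check high-value combinations within 13 min:
- #2+#4: time 6+3=9, value 48+46=94
- #2+#3: time 6+7=13, value 48+37=85
- #3+#4: time 7+3=10, value 37+46=83
Best: 94 marks.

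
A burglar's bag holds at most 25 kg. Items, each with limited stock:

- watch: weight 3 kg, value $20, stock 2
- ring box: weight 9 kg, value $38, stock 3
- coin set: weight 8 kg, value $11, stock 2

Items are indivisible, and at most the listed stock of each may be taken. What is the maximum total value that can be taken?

Best selections within weight 25 and stock limits:
- 2×watch + 2×ring box: weight 24, value 116
- 1×watch + 2×ring box: weight 21, value 96
- 2×watch + 1×ring box + 1×coin set: weight 23, value 89
- 2×watch + 1×ring box: weight 15, value 78
Best: $116.

$116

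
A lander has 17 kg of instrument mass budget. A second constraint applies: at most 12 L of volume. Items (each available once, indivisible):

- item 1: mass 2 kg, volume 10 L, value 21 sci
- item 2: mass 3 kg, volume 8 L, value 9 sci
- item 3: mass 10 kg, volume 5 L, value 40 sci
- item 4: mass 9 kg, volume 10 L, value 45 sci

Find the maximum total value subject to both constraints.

Feasible sets respecting both limits:
- item 4: mass 9, volume 10, value 45
- item 3: mass 10, volume 5, value 40
- item 1: mass 2, volume 10, value 21
- item 2: mass 3, volume 8, value 9
Best: 45 sci.

45 sci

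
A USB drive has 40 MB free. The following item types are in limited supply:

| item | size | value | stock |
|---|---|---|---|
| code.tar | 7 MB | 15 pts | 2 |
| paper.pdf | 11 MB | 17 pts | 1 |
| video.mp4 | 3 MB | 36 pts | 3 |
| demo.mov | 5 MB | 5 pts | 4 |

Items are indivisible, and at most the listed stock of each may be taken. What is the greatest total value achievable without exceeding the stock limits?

160 pts

Best selections within size 40 and stock limits:
- 2×code.tar + 1×paper.pdf + 3×video.mp4 + 1×demo.mov: size 39, value 160
- 2×code.tar + 1×paper.pdf + 3×video.mp4: size 34, value 155
- 2×code.tar + 3×video.mp4 + 3×demo.mov: size 38, value 153
- 1×code.tar + 1×paper.pdf + 3×video.mp4 + 2×demo.mov: size 37, value 150
Best: 160 pts.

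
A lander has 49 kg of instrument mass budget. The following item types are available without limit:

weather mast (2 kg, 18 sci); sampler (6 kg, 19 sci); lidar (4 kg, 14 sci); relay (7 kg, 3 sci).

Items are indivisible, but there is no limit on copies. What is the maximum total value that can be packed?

Best value-per-unit is weather mast at 18/2, and filling with it alone uses mass 24×2=48. No mix of the others beats 24×18 = 432.

432 sci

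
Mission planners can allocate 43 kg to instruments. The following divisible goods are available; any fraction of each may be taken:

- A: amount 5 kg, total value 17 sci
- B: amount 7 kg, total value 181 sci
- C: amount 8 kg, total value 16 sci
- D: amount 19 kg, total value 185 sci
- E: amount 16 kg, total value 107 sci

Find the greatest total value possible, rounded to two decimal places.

476.40

Take in order of value per unit:
- B (181/7 per unit): all 7 → value 181, running total 181.00
- D (185/19 per unit): all 19 → value 185, running total 366.00
- E (107/16 per unit): all 16 → value 107, running total 473.00
- A (17/5 per unit): 1 of 5 → value 1×17/5 = 3.4000, running total 476.40
Total 476.40.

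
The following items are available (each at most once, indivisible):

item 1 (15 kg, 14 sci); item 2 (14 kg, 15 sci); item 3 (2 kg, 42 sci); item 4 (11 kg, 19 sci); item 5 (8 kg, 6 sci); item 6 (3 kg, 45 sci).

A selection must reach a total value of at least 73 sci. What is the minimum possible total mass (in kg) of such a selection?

5

Subsets with value ≥ 73, sorted by total mass:
- item 3+item 6: mass 5, value 87
- item 3+item 5+item 6: mass 13, value 93
- item 3+item 4+item 6: mass 16, value 106
Minimum mass: 5 kg.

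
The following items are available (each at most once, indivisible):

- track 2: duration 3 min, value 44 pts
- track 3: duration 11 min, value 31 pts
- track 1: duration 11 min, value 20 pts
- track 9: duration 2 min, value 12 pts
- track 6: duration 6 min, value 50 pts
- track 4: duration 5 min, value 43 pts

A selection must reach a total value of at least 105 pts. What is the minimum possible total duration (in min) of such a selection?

11

Subsets with value ≥ 105, sorted by total duration:
- track 2+track 9+track 6: duration 11, value 106
- track 9+track 6+track 4: duration 13, value 105
Minimum duration: 11 min.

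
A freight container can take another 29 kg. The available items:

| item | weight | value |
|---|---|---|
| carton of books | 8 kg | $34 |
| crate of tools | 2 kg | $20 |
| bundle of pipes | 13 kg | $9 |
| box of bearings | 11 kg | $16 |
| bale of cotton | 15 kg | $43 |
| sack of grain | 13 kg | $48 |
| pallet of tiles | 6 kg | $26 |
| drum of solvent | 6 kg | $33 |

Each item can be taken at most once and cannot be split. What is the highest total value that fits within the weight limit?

$135

Check high-value combinations within 29 kg:
- carton of books+crate of tools+sack of grain+drum of solvent: weight 8+2+13+6=29, value 34+20+48+33=135
- carton of books+crate of tools+sack of grain+pallet of tiles: weight 8+2+13+6=29, value 34+20+48+26=128
- crate of tools+sack of grain+pallet of tiles+drum of solvent: weight 2+13+6+6=27, value 20+48+26+33=127
Best: $135.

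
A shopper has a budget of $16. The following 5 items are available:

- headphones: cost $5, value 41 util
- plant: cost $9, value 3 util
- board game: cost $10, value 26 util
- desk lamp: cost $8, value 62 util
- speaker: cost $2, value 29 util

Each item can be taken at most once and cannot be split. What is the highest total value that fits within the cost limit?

132 util

Check high-value combinations within $16:
- headphones+desk lamp+speaker: cost 5+8+2=15, value 41+62+29=132
- headphones+desk lamp: cost 5+8=13, value 41+62=103
- desk lamp+speaker: cost 8+2=10, value 62+29=91
Best: 132 util.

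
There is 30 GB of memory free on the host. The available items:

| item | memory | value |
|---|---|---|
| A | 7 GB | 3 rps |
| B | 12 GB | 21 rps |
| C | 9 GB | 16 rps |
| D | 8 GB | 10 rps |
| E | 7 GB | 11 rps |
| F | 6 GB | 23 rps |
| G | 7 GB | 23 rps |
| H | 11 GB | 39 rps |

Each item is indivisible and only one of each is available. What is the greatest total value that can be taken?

85 rps

This is a 0/1 knapsack; check combinations near the capacity.
- F+G+H: memory 6+7+11=24, value 23+23+39=85
- B+F+H: memory 12+6+11=29, value 21+23+39=83
- B+G+H: memory 12+7+11=30, value 21+23+39=83
- C+F+H: memory 9+6+11=26, value 16+23+39=78
- C+G+H: memory 9+7+11=27, value 16+23+39=78
Best: 85 rps.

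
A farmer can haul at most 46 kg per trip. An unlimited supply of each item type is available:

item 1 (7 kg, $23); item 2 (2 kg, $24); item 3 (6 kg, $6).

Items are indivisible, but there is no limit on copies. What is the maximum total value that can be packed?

Best value-per-unit is item 2 at 24/2, and filling with it alone uses weight 23×2=46. No mix of the others beats 23×24 = 552.

$552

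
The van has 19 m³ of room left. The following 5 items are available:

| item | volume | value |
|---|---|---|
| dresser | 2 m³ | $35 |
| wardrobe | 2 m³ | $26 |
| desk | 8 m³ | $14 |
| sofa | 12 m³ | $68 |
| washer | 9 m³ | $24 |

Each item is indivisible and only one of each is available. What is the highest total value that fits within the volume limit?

$129

Check high-value combinations within 19 m³:
- dresser+wardrobe+sofa: volume 2+2+12=16, value 35+26+68=129
- dresser+sofa: volume 2+12=14, value 35+68=103
- wardrobe+sofa: volume 2+12=14, value 26+68=94
- dresser+wardrobe+washer: volume 2+2+9=13, value 35+26+24=85
- dresser+wardrobe+desk: volume 2+2+8=12, value 35+26+14=75
Best: $129.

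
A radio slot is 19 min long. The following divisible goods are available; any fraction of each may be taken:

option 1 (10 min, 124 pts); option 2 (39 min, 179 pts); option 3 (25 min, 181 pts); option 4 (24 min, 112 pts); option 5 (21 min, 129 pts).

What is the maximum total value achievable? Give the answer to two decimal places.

189.16

Take in order of value per unit:
- option 1 (124/10 per unit): all 10 → value 124, running total 124.00
- option 3 (181/25 per unit): 9 of 25 → value 9×181/25 = 65.1600, running total 189.16
Total 189.16.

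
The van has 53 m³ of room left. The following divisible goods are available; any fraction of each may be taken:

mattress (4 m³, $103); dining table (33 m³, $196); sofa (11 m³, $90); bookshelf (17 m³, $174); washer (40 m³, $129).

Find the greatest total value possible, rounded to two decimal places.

Take in order of value per unit:
- mattress (103/4 per unit): all 4 → value 103, running total 103.00
- bookshelf (174/17 per unit): all 17 → value 174, running total 277.00
- sofa (90/11 per unit): all 11 → value 90, running total 367.00
- dining table (196/33 per unit): 21 of 33 → value 21×196/33 = 124.7273, running total 491.73
Total 491.73.

491.73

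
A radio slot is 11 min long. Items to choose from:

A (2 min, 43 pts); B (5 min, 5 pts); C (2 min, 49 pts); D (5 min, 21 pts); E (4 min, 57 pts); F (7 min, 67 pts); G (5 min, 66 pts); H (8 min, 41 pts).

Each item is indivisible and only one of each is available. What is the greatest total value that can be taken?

This is a 0/1 knapsack; check combinations near the capacity.
- C+E+G: duration 2+4+5=11, value 49+57+66=172
- A+E+G: duration 2+4+5=11, value 43+57+66=166
- A+C+F: duration 2+2+7=11, value 43+49+67=159
- A+C+G: duration 2+2+5=9, value 43+49+66=158
- A+C+E: duration 2+2+4=8, value 43+49+57=149
Best: 172 pts.

172 pts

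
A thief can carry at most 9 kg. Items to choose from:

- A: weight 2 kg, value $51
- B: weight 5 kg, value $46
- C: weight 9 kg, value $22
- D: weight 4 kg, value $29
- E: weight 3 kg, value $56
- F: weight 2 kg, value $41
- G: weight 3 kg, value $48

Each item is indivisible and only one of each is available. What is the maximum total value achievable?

$155

Check high-value combinations within 9 kg:
- A+E+G: weight 2+3+3=8, value 51+56+48=155
- A+E+F: weight 2+3+2=7, value 51+56+41=148
- E+F+G: weight 3+2+3=8, value 56+41+48=145
Best: $155.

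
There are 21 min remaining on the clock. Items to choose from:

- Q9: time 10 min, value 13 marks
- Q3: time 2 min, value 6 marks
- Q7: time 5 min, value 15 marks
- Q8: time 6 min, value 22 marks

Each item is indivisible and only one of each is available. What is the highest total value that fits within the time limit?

Check high-value combinations within 21 min:
- Q9+Q7+Q8: time 10+5+6=21, value 13+15+22=50
- Q3+Q7+Q8: time 2+5+6=13, value 6+15+22=43
- Q9+Q3+Q8: time 10+2+6=18, value 13+6+22=41
- Q7+Q8: time 5+6=11, value 15+22=37
Best: 50 marks.

50 marks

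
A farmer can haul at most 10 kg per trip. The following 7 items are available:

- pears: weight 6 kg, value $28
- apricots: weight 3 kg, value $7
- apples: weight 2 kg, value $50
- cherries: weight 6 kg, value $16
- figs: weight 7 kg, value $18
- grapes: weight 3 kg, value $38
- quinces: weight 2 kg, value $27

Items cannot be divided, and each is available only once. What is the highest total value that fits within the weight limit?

$122

Check high-value combinations within 10 kg:
- apricots+apples+grapes+quinces: weight 3+2+3+2=10, value 7+50+38+27=122
- apples+grapes+quinces: weight 2+3+2=7, value 50+38+27=115
- pears+apples+quinces: weight 6+2+2=10, value 28+50+27=105
- apricots+apples+grapes: weight 3+2+3=8, value 7+50+38=95
Best: $122.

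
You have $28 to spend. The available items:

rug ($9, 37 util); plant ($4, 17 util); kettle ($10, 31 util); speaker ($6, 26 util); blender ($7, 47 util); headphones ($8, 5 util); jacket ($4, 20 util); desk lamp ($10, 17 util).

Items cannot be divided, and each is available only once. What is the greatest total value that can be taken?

This is a 0/1 knapsack; check combinations near the capacity.
- rug+speaker+blender+jacket: cost 9+6+7+4=26, value 37+26+47+20=130
- rug+plant+speaker+blender: cost 9+4+6+7=26, value 37+17+26+47=127
- kettle+speaker+blender+jacket: cost 10+6+7+4=27, value 31+26+47+20=124
Best: 130 util.

130 util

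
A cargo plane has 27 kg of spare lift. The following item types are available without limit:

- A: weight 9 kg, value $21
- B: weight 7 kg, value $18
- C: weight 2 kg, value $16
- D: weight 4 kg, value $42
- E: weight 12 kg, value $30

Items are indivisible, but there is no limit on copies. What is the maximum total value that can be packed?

Best value-per-unit is D at 42/4; filling with it alone gives 6×42 = 252.
Optimal mix: 1×C + 6×D → weight 26, value 268.

$268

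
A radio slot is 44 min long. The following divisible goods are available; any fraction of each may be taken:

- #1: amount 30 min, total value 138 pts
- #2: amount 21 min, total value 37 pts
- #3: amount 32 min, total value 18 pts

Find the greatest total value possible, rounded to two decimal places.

162.67

Take in order of value per unit:
- #1 (138/30 per unit): all 30 → value 138, running total 138.00
- #2 (37/21 per unit): 14 of 21 → value 14×37/21 = 24.6667, running total 162.67
Total 162.67.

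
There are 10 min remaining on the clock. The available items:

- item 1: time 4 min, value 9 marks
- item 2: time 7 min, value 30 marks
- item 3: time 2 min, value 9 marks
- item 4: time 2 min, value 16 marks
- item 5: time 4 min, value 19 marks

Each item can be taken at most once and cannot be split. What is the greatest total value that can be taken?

Check high-value combinations within 10 min:
- item 2+item 4: time 7+2=9, value 30+16=46
- item 3+item 4+item 5: time 2+2+4=8, value 9+16+19=44
- item 1+item 4+item 5: time 4+2+4=10, value 9+16+19=44
- item 2+item 3: time 7+2=9, value 30+9=39
Best: 46 marks.

46 marks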